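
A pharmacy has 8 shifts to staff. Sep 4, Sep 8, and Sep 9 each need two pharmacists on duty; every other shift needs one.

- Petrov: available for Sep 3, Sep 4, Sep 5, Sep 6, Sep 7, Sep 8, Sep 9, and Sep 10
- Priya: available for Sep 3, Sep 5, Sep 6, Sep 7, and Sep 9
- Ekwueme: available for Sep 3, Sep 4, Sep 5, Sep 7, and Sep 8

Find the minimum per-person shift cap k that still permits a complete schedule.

With 3 pharmacists and 11 worker-slots to fill, someone must work at least ⌈11/3⌉ = 4 shifts, so k ≥ 4.
k = 4 works: Sep 3→Priya, Sep 4→Petrov+Ekwueme, Sep 5→Priya, Sep 6→Priya, Sep 7→Ekwueme, Sep 8→Petrov+Ekwueme, Sep 9→Petrov+Priya, Sep 10→Petrov.
Loads: Petrov 4, Priya 4, Ekwueme 3 — all ≤ 4.

4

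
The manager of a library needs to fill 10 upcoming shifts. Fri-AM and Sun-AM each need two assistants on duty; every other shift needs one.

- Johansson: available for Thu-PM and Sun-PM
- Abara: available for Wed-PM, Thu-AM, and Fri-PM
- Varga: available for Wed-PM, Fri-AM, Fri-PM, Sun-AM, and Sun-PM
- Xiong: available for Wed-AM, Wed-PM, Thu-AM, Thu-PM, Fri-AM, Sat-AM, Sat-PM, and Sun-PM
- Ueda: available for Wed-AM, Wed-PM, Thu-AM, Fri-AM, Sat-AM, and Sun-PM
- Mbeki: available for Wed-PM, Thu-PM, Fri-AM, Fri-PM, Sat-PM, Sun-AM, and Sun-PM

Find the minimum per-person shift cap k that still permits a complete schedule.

2

With 6 assistants and 12 worker-slots to fill, someone must work at least ⌈12/6⌉ = 2 shifts, so k ≥ 2.
k = 2 works: Wed-AM→Xiong, Wed-PM→Ueda, Thu-AM→Abara, Thu-PM→Johansson, Fri-AM→Varga+Ueda, Fri-PM→Abara, Sat-AM→Xiong, Sat-PM→Mbeki, Sun-AM→Varga+Mbeki, Sun-PM→Johansson.
Loads: Johansson 2, Abara 2, Varga 2, Xiong 2, Ueda 2, Mbeki 2 — all ≤ 2.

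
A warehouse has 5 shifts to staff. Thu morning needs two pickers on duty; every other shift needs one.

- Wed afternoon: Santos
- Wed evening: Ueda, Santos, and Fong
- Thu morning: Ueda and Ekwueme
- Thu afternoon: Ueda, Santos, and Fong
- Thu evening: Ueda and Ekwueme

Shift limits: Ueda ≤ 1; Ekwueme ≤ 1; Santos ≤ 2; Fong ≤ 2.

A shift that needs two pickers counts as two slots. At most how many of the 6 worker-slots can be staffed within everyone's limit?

Total capacity across all pickers is 1+1+2+2 = 6, and 6 slots are needed, so at most 6 can be filled.
Shifts {Thu morning, Thu evening} need 3 slots but only Ueda and Ekwueme are available for them, supplying at most 2 — so at least 1 slot must go unfilled.
An assignment achieving 5: Wed afternoon→Santos, Wed evening→Santos, Thu morning→Ueda+Ekwueme, Thu afternoon→Fong.
Loads: Ueda 1/1, Ekwueme 1/1, Santos 2/2, Fong 1/2.

5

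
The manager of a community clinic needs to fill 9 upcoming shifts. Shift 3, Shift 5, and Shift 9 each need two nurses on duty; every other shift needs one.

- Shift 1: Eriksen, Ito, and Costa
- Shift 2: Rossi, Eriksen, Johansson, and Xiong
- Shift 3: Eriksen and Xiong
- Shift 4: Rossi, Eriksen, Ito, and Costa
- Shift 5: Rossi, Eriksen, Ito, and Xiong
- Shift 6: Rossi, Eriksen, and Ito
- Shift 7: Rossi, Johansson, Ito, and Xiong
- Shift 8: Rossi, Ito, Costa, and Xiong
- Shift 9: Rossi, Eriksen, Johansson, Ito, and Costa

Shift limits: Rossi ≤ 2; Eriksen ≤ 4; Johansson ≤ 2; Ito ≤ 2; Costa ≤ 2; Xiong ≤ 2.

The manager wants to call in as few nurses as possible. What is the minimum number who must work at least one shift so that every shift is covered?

5

12 slots to fill and no one can take more than 4, so at least ⌈12/4⌉ = 3 nurses are needed.
Any 4 nurses together have capacity at most 4+2+2+2 = 10 < 12 slots, so 4 can never suffice.
Rossi, Eriksen, Johansson, Ito, and Xiong alone can cover everything: Shift 1→Eriksen, Shift 2→Eriksen, Shift 3→Eriksen+Xiong, Shift 4→Rossi, Shift 5→Eriksen+Xiong, Shift 6→Rossi, Shift 7→Johansson, Shift 8→Ito, Shift 9→Johansson+Ito.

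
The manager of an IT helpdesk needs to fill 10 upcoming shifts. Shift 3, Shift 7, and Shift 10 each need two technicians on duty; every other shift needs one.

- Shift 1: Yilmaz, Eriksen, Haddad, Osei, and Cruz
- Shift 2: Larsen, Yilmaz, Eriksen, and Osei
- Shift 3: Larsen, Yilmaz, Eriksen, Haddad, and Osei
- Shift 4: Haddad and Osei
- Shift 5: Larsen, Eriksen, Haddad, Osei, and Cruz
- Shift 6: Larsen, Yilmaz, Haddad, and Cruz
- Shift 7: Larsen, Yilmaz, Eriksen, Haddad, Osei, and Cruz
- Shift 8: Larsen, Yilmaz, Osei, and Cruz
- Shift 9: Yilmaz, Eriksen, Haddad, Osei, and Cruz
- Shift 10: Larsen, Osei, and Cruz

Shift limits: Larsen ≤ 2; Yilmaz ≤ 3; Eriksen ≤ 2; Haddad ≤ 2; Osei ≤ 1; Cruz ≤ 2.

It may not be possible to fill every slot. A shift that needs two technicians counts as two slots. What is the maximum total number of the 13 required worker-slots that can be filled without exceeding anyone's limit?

Total capacity across all technicians is 2+3+2+2+1+2 = 12, and 13 slots are needed, so at most 12 can be filled.
An assignment achieving 12: Shift 1→Yilmaz, Shift 2→Larsen, Shift 3→Eriksen+Haddad, Shift 4→Haddad, Shift 5→Eriksen, Shift 6→Yilmaz, Shift 7→Cruz, Shift 8→Yilmaz, Shift 9→Cruz, Shift 10→Larsen+Osei.
Loads: Larsen 2/2, Yilmaz 3/3, Eriksen 2/2, Haddad 2/2, Osei 1/1, Cruz 2/2.

12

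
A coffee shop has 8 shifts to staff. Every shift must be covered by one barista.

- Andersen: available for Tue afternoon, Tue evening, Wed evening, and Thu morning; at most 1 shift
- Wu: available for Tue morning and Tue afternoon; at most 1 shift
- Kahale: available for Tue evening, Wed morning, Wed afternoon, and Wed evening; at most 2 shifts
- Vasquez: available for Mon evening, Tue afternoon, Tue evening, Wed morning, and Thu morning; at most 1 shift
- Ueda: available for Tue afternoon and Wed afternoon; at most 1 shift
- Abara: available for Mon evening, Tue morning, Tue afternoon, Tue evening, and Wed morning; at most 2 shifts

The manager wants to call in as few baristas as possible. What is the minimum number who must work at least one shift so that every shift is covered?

8 slots to fill and no one can take more than 2, so at least ⌈8/2⌉ = 4 baristas are needed.
Any 5 baristas together have capacity at most 2+2+1+1+1 = 7 < 8 slots, so 5 can never suffice.
Andersen, Wu, Kahale, Vasquez, Ueda, and Abara alone can cover everything: Mon evening→Vasquez, Tue morning→Wu, Tue afternoon→Ueda, Tue evening→Abara, Wed morning→Abara, Wed afternoon→Kahale, Wed evening→Kahale, Thu morning→Andersen.

6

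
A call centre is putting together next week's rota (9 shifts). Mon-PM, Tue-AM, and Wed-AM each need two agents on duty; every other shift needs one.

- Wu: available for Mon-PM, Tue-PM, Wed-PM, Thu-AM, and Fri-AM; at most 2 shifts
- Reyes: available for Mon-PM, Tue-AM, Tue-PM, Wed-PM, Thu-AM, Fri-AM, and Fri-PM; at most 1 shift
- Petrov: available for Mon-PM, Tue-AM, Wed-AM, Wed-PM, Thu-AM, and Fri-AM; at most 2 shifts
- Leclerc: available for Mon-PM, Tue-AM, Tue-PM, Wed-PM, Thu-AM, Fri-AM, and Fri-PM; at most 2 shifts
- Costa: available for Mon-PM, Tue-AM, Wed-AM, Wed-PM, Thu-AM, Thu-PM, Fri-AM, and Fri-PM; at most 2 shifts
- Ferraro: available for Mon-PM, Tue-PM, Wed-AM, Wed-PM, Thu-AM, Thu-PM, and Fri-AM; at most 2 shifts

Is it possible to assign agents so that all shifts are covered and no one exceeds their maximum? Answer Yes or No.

No

Total capacity is 2+1+2+2+2+2 = 11 but 12 worker-slots are needed — infeasible.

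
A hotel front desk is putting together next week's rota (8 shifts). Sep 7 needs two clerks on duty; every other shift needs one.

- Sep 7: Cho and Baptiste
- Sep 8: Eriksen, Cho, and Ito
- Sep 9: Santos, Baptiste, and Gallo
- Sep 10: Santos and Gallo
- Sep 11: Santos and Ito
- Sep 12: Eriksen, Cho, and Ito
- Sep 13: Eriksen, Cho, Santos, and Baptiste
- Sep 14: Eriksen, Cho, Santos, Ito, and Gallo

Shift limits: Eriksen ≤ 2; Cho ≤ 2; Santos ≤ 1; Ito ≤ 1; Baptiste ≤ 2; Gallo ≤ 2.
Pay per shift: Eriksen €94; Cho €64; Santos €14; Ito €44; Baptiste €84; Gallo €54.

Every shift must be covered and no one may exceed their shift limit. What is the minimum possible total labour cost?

€556

Sep 7 can only be covered by Cho and Baptiste, so that assignment is forced.
Picking the cheapest available clerk for each shift independently would cost €306, but that ignores the shift limits.
An optimal schedule: Sep 7→Cho+Baptiste, Sep 8→Cho, Sep 9→Gallo, Sep 10→Santos, Sep 11→Ito, Sep 12→Eriksen, Sep 13→Baptiste, Sep 14→Gallo.
Total: 64 + 84 + 64 + 54 + 14 + 44 + 94 + 84 + 54 = €556.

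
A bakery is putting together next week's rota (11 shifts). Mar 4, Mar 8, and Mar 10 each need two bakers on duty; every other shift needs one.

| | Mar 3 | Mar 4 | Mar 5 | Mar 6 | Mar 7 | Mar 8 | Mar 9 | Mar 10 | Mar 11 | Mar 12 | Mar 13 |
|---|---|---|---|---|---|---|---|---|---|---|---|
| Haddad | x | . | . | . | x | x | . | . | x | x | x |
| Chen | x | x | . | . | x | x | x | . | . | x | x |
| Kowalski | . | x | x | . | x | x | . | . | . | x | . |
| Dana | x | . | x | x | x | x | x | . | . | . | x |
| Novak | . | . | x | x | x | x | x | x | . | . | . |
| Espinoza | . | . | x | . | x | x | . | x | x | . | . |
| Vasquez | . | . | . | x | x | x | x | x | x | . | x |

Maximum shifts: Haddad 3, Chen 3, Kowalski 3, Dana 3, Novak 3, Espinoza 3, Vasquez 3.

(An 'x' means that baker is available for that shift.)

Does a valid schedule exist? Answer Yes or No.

Mar 4 can only be covered by Chen and Kowalski, so that assignment is forced.
One valid schedule: Mar 3→Haddad, Mar 4→Chen+Kowalski, Mar 5→Kowalski, Mar 6→Dana, Mar 7→Kowalski, Mar 8→Dana+Novak, Mar 9→Chen, Mar 10→Novak+Espinoza, Mar 11→Haddad, Mar 12→Haddad, Mar 13→Chen.
Loads: Haddad 3/3, Chen 3/3, Kowalski 3/3, Dana 2/3, Novak 2/3, Espinoza 1/3, Vasquez 0/3 — all within limits.

Yes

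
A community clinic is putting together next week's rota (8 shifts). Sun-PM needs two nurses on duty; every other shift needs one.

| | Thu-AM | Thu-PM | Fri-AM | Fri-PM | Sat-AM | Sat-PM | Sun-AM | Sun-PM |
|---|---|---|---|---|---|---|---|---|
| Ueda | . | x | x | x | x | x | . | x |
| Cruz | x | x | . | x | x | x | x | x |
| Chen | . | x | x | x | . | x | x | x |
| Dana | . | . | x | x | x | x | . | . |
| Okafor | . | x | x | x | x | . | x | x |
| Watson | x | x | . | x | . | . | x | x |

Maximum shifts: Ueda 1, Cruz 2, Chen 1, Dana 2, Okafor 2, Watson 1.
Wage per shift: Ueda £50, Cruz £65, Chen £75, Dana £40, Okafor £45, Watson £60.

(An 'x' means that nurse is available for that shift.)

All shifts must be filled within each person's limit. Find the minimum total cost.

Picking the cheapest available nurse for each shift independently would cost £405, but that ignores the shift limits.
An optimal schedule: Thu-AM→Cruz, Thu-PM→Okafor, Fri-AM→Ueda, Fri-PM→Dana, Sat-AM→Cruz, Sat-PM→Dana, Sun-AM→Chen, Sun-PM→Okafor+Watson.
Total: 65 + 45 + 50 + 40 + 65 + 40 + 75 + 45 + 60 = £485.

£485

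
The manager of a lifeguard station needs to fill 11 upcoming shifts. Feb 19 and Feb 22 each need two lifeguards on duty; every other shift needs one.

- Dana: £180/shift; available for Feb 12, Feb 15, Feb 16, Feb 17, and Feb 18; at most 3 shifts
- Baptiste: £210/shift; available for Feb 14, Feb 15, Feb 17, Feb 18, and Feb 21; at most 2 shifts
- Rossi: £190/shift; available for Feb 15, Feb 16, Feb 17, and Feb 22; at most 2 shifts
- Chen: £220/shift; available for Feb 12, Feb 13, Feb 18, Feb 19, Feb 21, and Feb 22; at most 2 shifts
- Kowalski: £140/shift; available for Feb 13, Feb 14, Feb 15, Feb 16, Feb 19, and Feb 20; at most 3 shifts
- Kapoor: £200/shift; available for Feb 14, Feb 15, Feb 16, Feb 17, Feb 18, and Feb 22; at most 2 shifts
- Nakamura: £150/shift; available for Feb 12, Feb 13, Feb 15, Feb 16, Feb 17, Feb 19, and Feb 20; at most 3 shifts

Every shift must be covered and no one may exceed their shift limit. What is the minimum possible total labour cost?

£2200

Picking the cheapest available lifeguard for each shift independently would cost £2070, but that ignores the shift limits.
An optimal schedule: Feb 12→Nakamura, Feb 13→Nakamura, Feb 14→Kowalski, Feb 15→Rossi, Feb 16→Dana, Feb 17→Dana, Feb 18→Dana, Feb 19→Kowalski+Nakamura, Feb 20→Kowalski, Feb 21→Baptiste, Feb 22→Rossi+Kapoor.
Total: 150 + 150 + 140 + 190 + 180 + 180 + 180 + 140 + 150 + 140 + 210 + 190 + 200 = £2200.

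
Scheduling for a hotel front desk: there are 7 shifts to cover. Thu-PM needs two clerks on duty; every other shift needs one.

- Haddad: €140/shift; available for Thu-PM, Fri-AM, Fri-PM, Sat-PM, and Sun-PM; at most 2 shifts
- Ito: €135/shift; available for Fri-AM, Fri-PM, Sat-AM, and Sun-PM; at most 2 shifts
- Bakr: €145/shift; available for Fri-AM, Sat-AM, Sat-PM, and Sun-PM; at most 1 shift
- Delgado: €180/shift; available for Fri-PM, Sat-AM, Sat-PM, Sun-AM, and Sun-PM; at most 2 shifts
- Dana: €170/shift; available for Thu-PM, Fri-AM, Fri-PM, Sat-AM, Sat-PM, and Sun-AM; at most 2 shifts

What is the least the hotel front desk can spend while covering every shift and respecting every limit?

€1215

Thu-PM can only be covered by Haddad and Dana, so that assignment is forced.
Picking the cheapest available clerk for each shift independently would cost €1160, but that ignores the shift limits.
An optimal schedule: Thu-PM→Haddad+Dana, Fri-AM→Ito, Fri-PM→Ito, Sat-AM→Bakr, Sat-PM→Haddad, Sun-AM→Dana, Sun-PM→Delgado.
Total: 140 + 170 + 135 + 135 + 145 + 140 + 170 + 180 = €1215.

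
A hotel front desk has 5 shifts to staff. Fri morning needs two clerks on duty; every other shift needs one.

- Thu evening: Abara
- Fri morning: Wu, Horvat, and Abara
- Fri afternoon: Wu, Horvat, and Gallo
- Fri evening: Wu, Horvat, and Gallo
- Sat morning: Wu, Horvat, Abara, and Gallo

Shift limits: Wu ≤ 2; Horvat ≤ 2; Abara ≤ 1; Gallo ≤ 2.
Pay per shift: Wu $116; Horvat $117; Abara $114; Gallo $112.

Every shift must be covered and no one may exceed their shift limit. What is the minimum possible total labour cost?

$687

Thu evening can only be covered by Abara, so that assignment is forced.
Picking the cheapest available clerk for each shift independently would cost $680, but that ignores the shift limits.
An optimal schedule: Thu evening→Abara, Fri morning→Wu+Horvat, Fri afternoon→Gallo, Fri evening→Gallo, Sat morning→Wu.
Total: 114 + 116 + 117 + 112 + 112 + 116 = $687.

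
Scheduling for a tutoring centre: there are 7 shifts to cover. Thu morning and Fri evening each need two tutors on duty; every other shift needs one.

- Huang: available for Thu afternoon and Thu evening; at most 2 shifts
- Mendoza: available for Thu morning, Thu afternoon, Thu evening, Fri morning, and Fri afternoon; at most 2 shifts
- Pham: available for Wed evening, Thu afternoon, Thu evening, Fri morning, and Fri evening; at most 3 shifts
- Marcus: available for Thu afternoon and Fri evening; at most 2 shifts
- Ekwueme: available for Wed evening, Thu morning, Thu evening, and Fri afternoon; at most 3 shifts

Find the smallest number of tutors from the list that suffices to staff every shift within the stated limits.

4

9 slots to fill and no one can take more than 3, so at least ⌈9/3⌉ = 3 tutors are needed.
Any 3 tutors together have capacity at most 3+3+2 = 8 < 9 slots, so 3 can never suffice.
Mendoza, Pham, Marcus, and Ekwueme alone can cover everything: Wed evening→Pham, Thu morning→Mendoza+Ekwueme, Thu afternoon→Pham, Thu evening→Ekwueme, Fri morning→Mendoza, Fri afternoon→Ekwueme, Fri evening→Pham+Marcus.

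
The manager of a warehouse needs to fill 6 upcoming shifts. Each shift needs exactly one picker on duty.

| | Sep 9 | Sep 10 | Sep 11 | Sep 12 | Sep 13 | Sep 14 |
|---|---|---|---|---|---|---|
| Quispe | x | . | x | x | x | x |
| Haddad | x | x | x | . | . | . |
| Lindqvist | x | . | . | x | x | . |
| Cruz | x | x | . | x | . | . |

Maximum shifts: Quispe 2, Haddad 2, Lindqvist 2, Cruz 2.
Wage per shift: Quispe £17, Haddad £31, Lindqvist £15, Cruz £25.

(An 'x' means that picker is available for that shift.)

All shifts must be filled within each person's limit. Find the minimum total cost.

£114

Sep 14 can only be covered by Quispe, so that assignment is forced.
Picking the cheapest available picker for each shift independently would cost £104, but that ignores the shift limits.
An optimal schedule: Sep 9→Cruz, Sep 10→Cruz, Sep 11→Quispe, Sep 12→Lindqvist, Sep 13→Lindqvist, Sep 14→Quispe.
Total: 25 + 25 + 17 + 15 + 15 + 17 = £114.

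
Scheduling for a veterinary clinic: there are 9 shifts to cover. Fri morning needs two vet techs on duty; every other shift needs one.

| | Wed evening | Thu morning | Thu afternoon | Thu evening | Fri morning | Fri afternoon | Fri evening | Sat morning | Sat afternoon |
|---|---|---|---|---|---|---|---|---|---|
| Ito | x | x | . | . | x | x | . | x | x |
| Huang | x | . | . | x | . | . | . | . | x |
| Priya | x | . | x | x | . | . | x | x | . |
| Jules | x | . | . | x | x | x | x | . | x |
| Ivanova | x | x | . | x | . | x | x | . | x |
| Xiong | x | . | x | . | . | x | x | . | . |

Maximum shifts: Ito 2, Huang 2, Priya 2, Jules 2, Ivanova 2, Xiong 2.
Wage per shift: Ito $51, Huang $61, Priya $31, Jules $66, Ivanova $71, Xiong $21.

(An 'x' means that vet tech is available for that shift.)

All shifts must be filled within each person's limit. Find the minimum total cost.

$460

Fri morning can only be covered by Ito and Jules, so that assignment is forced.
Picking the cheapest available vet tech for each shift independently would cost $365, but that ignores the shift limits.
An optimal schedule: Wed evening→Huang, Thu morning→Ito, Thu afternoon→Xiong, Thu evening→Priya, Fri morning→Ito+Jules, Fri afternoon→Xiong, Fri evening→Jules, Sat morning→Priya, Sat afternoon→Huang.
Total: 61 + 51 + 21 + 31 + 51 + 66 + 21 + 66 + 31 + 61 = $460.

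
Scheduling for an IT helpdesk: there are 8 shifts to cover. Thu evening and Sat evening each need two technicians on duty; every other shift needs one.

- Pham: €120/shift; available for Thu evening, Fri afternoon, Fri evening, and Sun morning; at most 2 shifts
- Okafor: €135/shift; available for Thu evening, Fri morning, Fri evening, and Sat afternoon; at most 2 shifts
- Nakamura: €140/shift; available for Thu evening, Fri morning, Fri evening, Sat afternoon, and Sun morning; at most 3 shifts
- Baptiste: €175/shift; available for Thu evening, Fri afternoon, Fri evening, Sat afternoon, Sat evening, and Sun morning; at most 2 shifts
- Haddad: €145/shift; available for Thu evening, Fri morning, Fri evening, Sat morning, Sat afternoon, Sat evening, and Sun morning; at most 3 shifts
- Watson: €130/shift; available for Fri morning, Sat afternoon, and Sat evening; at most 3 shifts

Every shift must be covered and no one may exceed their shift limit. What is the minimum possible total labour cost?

€1330

Sat morning can only be covered by Haddad, so that assignment is forced.
Picking the cheapest available technician for each shift independently would cost €1295, but that ignores the shift limits.
An optimal schedule: Thu evening→Okafor+Nakamura, Fri morning→Watson, Fri afternoon→Pham, Fri evening→Okafor, Sat morning→Haddad, Sat afternoon→Watson, Sat evening→Watson+Haddad, Sun morning→Pham.
Total: 135 + 140 + 130 + 120 + 135 + 145 + 130 + 130 + 145 + 120 = €1330.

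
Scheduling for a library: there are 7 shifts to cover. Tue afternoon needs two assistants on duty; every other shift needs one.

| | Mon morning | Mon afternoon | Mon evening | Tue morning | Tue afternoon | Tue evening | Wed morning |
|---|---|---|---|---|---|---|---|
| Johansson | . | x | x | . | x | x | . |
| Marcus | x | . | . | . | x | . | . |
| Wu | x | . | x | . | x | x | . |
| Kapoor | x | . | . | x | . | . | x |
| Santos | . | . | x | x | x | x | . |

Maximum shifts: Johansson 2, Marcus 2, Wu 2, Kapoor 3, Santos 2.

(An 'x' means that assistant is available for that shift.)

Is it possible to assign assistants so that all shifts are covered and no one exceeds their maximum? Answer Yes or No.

Mon afternoon can only be covered by Johansson, so that assignment is forced.
Wed morning can only be covered by Kapoor, so that assignment is forced.
One valid schedule: Mon morning→Marcus, Mon afternoon→Johansson, Mon evening→Johansson, Tue morning→Kapoor, Tue afternoon→Marcus+Wu, Tue evening→Wu, Wed morning→Kapoor.
Loads: Johansson 2/2, Marcus 2/2, Wu 2/2, Kapoor 2/3, Santos 0/2 — all within limits.

Yes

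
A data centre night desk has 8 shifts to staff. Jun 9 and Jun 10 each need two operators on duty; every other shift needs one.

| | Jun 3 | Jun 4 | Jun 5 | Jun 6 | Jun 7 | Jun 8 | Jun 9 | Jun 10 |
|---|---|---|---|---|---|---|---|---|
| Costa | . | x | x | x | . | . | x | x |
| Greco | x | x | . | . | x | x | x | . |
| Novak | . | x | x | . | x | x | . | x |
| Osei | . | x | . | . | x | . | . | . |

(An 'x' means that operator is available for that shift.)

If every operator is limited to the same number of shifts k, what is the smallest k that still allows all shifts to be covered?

3

With 4 operators and 10 worker-slots to fill, someone must work at least ⌈10/4⌉ = 3 shifts, so k ≥ 3.
k = 3 works: Jun 3→Greco, Jun 4→Osei, Jun 5→Novak, Jun 6→Costa, Jun 7→Novak, Jun 8→Greco, Jun 9→Costa+Greco, Jun 10→Costa+Novak.
Loads: Costa 3, Greco 3, Novak 3, Osei 1 — all ≤ 3.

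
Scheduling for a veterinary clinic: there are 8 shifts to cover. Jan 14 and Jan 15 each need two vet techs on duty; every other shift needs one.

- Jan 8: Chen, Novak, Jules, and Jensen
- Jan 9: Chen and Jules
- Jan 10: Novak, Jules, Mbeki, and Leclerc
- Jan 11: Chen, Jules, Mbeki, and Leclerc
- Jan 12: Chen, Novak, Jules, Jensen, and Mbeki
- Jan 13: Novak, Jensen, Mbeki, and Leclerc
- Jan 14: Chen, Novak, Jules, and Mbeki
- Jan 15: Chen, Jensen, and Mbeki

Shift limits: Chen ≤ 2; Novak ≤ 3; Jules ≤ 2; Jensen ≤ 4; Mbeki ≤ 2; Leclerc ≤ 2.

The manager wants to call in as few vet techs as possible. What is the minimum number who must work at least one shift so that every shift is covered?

10 slots to fill and no one can take more than 4, so at least ⌈10/4⌉ = 3 vet techs are needed.
Any 3 vet techs together have capacity at most 4+3+2 = 9 < 10 slots, so 3 can never suffice.
Chen, Novak, Jules, and Jensen alone can cover everything: Jan 8→Jensen, Jan 9→Chen, Jan 10→Novak, Jan 11→Jules, Jan 12→Jensen, Jan 13→Novak, Jan 14→Novak+Jules, Jan 15→Chen+Jensen.

4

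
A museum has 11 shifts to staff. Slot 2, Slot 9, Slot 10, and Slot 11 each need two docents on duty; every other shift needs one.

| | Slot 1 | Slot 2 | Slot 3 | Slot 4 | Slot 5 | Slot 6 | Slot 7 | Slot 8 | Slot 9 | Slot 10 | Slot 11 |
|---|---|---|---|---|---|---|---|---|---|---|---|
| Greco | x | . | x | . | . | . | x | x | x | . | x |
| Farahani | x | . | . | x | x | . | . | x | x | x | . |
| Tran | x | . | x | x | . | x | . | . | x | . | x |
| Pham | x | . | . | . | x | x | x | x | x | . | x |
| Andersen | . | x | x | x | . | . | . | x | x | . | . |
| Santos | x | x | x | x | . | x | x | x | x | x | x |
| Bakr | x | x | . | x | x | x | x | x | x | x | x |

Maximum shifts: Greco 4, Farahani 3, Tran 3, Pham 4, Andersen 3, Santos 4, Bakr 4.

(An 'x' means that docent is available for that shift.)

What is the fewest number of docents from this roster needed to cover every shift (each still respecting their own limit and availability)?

4

15 slots to fill and no one can take more than 4, so at least ⌈15/4⌉ = 4 docents are needed.
Greco, Farahani, Santos, and Bakr alone can cover everything: Slot 1→Bakr, Slot 2→Santos+Bakr, Slot 3→Greco, Slot 4→Farahani, Slot 5→Farahani, Slot 6→Santos, Slot 7→Greco, Slot 8→Bakr, Slot 9→Greco+Bakr, Slot 10→Farahani+Santos, Slot 11→Greco+Santos.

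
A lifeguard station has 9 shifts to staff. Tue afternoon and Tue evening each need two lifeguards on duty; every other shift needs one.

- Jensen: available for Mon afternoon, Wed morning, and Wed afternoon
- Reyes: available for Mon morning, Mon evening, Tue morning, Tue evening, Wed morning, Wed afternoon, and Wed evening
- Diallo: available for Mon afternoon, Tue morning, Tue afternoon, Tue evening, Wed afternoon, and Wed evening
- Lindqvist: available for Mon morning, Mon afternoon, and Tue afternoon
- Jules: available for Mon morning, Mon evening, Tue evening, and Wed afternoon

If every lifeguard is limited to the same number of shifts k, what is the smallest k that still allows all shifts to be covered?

With 5 lifeguards and 11 worker-slots to fill, someone must work at least ⌈11/5⌉ = 3 shifts, so k ≥ 3.
k = 3 works: Mon morning→Lindqvist, Mon afternoon→Jensen, Mon evening→Reyes, Tue morning→Reyes, Tue afternoon→Diallo+Lindqvist, Tue evening→Diallo+Jules, Wed morning→Jensen, Wed afternoon→Jensen, Wed evening→Reyes.
Loads: Jensen 3, Reyes 3, Diallo 2, Lindqvist 2, Jules 1 — all ≤ 3.

3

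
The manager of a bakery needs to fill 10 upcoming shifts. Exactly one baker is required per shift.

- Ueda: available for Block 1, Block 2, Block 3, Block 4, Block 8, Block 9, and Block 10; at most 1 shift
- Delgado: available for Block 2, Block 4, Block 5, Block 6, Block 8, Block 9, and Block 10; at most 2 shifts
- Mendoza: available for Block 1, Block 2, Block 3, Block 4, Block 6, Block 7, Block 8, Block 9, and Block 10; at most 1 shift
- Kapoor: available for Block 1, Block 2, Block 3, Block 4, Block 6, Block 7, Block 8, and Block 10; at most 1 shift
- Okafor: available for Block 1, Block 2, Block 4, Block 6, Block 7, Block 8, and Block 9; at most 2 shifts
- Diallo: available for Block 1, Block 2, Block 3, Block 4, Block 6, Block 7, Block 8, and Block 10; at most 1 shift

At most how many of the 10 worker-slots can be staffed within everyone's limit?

Total capacity across all bakers is 1+2+1+1+2+1 = 8, and 10 slots are needed, so at most 8 can be filled.
An assignment achieving 8: Block 1→Kapoor, Block 2→Okafor, Block 3→Ueda, Block 5→Delgado, Block 6→Okafor, Block 7→Mendoza, Block 9→Delgado, Block 10→Diallo.
Loads: Ueda 1/1, Delgado 2/2, Mendoza 1/1, Kapoor 1/1, Okafor 2/2, Diallo 1/1.

8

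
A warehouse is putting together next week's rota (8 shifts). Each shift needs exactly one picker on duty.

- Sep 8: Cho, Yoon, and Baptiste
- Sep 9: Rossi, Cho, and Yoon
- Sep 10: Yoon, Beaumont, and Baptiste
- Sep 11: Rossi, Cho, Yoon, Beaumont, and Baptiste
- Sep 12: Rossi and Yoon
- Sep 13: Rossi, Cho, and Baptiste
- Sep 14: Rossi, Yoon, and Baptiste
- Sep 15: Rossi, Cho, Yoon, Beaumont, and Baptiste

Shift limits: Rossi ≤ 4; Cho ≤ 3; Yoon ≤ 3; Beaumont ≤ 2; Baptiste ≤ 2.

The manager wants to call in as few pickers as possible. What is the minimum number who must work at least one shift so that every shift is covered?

3

8 slots to fill and no one can take more than 4, so at least ⌈8/4⌉ = 2 pickers are needed.
Any 2 pickers together have capacity at most 4+3 = 7 < 8 slots, so 2 can never suffice.
Rossi, Cho, and Yoon alone can cover everything: Sep 8→Cho, Sep 9→Rossi, Sep 10→Yoon, Sep 11→Cho, Sep 12→Rossi, Sep 13→Rossi, Sep 14→Rossi, Sep 15→Cho.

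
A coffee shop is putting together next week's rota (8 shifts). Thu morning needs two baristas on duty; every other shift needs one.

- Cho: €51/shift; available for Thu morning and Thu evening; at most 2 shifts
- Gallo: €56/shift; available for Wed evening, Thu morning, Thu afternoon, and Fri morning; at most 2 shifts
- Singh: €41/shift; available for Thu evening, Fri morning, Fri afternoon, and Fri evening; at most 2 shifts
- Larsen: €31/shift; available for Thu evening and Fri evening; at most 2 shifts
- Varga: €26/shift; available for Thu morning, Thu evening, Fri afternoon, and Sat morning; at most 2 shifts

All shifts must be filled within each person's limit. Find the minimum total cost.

Wed evening can only be covered by Gallo, so that assignment is forced.
Thu afternoon can only be covered by Gallo, so that assignment is forced.
Sat morning can only be covered by Varga, so that assignment is forced.
Picking the cheapest available barista for each shift independently would cost €339, but that ignores the shift limits.
An optimal schedule: Wed evening→Gallo, Thu morning→Varga+Cho, Thu afternoon→Gallo, Thu evening→Larsen, Fri morning→Singh, Fri afternoon→Singh, Fri evening→Larsen, Sat morning→Varga.
Total: 56 + 26 + 51 + 56 + 31 + 41 + 41 + 31 + 26 = €359.

€359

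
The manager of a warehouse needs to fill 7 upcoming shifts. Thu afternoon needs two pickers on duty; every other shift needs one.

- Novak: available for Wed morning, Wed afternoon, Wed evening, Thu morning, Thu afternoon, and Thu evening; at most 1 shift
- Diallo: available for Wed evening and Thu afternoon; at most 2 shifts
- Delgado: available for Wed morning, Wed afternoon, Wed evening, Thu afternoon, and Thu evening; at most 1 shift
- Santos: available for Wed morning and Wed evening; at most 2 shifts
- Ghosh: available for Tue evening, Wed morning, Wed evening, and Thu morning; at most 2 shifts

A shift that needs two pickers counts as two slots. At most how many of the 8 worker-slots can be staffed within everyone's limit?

Total capacity across all pickers is 1+2+1+2+2 = 8, and 8 slots are needed, so at most 8 can be filled.
Shifts {Wed afternoon, Thu afternoon, Thu evening} need 4 slots but only Novak, Diallo, and Delgado are available for them, supplying at most 3 — so at least 1 slot must go unfilled.
An assignment achieving 7: Tue evening→Ghosh, Wed morning→Santos, Wed afternoon→Novak, Wed evening→Diallo, Thu morning→Ghosh, Thu afternoon→Diallo, Thu evening→Delgado.
Loads: Novak 1/1, Diallo 2/2, Delgado 1/1, Santos 1/2, Ghosh 2/2.

7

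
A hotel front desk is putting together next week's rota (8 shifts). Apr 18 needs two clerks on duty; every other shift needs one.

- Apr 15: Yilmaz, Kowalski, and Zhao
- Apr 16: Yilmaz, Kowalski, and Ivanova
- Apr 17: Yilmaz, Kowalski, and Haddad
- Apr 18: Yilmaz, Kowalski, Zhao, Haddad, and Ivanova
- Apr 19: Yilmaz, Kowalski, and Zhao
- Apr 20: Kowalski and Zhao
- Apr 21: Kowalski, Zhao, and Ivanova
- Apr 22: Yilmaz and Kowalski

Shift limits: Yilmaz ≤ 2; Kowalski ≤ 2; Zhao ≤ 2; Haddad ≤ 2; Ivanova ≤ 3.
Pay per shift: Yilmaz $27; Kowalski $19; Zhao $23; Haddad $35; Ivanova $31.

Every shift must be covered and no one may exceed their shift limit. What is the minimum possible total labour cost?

Picking the cheapest available clerk for each shift independently would cost $175, but that ignores the shift limits.
An optimal schedule: Apr 15→Zhao, Apr 16→Ivanova, Apr 17→Yilmaz, Apr 18→Yilmaz+Ivanova, Apr 19→Zhao, Apr 20→Kowalski, Apr 21→Ivanova, Apr 22→Kowalski.
Total: 23 + 31 + 27 + 27 + 31 + 23 + 19 + 31 + 19 = $231.

$231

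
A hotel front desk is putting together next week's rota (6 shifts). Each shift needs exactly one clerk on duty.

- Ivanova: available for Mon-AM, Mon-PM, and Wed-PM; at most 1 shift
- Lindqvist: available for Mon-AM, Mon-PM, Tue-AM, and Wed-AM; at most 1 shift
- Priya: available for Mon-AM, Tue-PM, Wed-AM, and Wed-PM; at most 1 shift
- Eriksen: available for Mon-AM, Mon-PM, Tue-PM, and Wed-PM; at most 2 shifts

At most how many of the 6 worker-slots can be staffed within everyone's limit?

5

Total capacity across all clerks is 1+1+1+2 = 5, and 6 slots are needed, so at most 5 can be filled.
An assignment achieving 5: Mon-AM→Eriksen, Mon-PM→Ivanova, Tue-AM→Lindqvist, Tue-PM→Priya, Wed-PM→Eriksen.
Loads: Ivanova 1/1, Lindqvist 1/1, Priya 1/1, Eriksen 2/2.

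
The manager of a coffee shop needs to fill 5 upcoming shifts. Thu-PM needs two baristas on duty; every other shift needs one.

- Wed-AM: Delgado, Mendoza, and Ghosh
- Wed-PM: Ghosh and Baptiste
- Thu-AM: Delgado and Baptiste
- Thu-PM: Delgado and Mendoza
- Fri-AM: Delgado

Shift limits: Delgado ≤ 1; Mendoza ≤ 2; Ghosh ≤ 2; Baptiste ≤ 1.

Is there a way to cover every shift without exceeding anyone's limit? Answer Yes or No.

Total capacity is 6 and 6 slots are needed, so capacity alone doesn't rule it out.
Shifts {Thu-PM, Fri-AM} need 3 worker-slots in total, but the baristas available for any of those shifts (Delgado and Mendoza) can supply at most 2 among them. So no valid schedule exists.

No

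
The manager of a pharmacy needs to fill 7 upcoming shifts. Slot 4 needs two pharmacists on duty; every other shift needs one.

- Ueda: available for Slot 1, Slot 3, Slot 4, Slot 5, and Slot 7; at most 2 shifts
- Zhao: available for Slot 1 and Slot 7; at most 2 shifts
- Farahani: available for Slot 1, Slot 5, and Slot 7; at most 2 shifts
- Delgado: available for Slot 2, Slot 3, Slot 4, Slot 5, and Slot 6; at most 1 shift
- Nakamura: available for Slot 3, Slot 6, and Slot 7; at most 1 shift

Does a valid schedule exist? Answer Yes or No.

No

Total capacity is 8 and 8 slots are needed, so capacity alone doesn't rule it out.
Shifts {Slot 2, Slot 4} need 3 worker-slots in total, but the pharmacists available for any of those shifts (Ueda and Delgado) can supply at most 2 among them. So no valid schedule exists.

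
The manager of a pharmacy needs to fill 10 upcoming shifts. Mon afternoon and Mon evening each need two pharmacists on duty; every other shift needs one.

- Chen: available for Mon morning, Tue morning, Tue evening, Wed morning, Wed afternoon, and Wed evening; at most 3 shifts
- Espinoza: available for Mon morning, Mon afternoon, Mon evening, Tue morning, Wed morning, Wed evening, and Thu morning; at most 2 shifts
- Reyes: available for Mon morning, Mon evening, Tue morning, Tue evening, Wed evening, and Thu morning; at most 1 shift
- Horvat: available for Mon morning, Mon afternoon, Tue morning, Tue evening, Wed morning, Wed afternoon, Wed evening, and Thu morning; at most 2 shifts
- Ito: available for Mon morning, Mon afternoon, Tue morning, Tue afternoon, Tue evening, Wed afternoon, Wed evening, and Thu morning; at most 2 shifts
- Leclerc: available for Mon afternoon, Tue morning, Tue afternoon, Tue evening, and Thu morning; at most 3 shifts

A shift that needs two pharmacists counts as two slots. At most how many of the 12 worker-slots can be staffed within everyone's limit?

Total capacity across all pharmacists is 3+2+1+2+2+3 = 13, and 12 slots are needed, so at most 12 can be filled.
An assignment achieving 12: Mon morning→Chen, Mon afternoon→Espinoza+Horvat, Mon evening→Espinoza+Reyes, Tue morning→Leclerc, Tue afternoon→Ito, Tue evening→Horvat, Wed morning→Chen, Wed afternoon→Chen, Wed evening→Ito, Thu morning→Leclerc.
Loads: Chen 3/3, Espinoza 2/2, Reyes 1/1, Horvat 2/2, Ito 2/2, Leclerc 2/3.

12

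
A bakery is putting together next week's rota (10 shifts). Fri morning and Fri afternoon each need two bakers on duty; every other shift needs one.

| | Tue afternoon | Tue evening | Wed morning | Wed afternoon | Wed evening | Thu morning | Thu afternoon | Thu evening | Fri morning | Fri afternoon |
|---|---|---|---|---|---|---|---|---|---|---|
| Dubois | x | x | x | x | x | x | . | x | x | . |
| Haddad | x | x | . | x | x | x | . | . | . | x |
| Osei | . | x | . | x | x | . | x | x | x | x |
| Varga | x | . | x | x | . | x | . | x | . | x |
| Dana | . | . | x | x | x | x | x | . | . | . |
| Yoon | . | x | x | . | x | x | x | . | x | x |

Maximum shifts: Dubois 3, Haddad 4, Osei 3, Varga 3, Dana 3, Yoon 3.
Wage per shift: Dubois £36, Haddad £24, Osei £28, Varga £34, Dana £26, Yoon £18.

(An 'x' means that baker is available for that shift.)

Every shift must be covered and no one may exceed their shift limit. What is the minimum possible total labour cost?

Picking the cheapest available baker for each shift independently would cost £254, but that ignores the shift limits.
An optimal schedule: Tue afternoon→Haddad, Tue evening→Haddad, Wed morning→Dana, Wed afternoon→Haddad, Wed evening→Dana, Thu morning→Dana, Thu afternoon→Yoon, Thu evening→Osei, Fri morning→Yoon+Osei, Fri afternoon→Yoon+Haddad.
Total: 24 + 24 + 26 + 24 + 26 + 26 + 18 + 28 + 18 + 28 + 18 + 24 = £284.

£284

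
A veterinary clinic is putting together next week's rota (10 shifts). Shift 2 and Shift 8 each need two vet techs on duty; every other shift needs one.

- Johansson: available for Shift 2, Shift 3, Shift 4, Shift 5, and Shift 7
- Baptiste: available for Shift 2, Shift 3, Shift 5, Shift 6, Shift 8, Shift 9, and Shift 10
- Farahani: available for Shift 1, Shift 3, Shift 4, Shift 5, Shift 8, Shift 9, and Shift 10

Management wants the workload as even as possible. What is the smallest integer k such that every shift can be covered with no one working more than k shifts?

With 3 vet techs and 12 worker-slots to fill, someone must work at least ⌈12/3⌉ = 4 shifts, so k ≥ 4.
k = 4 works: Shift 1→Farahani, Shift 2→Johansson+Baptiste, Shift 3→Johansson, Shift 4→Johansson, Shift 5→Farahani, Shift 6→Baptiste, Shift 7→Johansson, Shift 8→Baptiste+Farahani, Shift 9→Baptiste, Shift 10→Farahani.
Loads: Johansson 4, Baptiste 4, Farahani 4 — all ≤ 4.

4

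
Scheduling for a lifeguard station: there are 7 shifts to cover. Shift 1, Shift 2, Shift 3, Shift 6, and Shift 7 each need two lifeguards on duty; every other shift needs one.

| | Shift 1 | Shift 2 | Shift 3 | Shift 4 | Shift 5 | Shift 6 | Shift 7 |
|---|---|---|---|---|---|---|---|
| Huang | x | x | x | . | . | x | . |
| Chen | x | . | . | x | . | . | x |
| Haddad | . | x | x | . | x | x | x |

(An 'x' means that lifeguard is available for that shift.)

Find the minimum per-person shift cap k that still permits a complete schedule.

With 3 lifeguards and 12 worker-slots to fill, someone must work at least ⌈12/3⌉ = 4 shifts, so k ≥ 4.
k = 4 fails: Shifts {Shift 2, Shift 3, Shift 5, Shift 6, Shift 7} need 9 worker-slots in total, but the lifeguards available for any of those shifts (Huang, Chen, and Haddad) can supply at most 8 among them. So no valid schedule exists.
k = 5 works: Shift 1→Huang+Chen, Shift 2→Huang+Haddad, Shift 3→Huang+Haddad, Shift 4→Chen, Shift 5→Haddad, Shift 6→Huang+Haddad, Shift 7→Chen+Haddad.
Loads: Huang 4, Chen 3, Haddad 5 — all ≤ 5.

5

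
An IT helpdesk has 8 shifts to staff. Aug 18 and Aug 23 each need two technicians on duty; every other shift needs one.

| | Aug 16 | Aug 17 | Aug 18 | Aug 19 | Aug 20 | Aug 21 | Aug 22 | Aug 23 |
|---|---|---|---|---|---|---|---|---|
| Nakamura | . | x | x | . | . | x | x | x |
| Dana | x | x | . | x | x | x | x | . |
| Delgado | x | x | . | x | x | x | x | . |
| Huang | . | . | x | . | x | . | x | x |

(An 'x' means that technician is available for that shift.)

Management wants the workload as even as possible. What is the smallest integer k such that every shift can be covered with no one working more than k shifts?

With 4 technicians and 10 worker-slots to fill, someone must work at least ⌈10/4⌉ = 3 shifts, so k ≥ 3.
k = 3 works: Aug 16→Dana, Aug 17→Nakamura, Aug 18→Nakamura+Huang, Aug 19→Dana, Aug 20→Dana, Aug 21→Delgado, Aug 22→Delgado, Aug 23→Nakamura+Huang.
Loads: Nakamura 3, Dana 3, Delgado 2, Huang 2 — all ≤ 3.

3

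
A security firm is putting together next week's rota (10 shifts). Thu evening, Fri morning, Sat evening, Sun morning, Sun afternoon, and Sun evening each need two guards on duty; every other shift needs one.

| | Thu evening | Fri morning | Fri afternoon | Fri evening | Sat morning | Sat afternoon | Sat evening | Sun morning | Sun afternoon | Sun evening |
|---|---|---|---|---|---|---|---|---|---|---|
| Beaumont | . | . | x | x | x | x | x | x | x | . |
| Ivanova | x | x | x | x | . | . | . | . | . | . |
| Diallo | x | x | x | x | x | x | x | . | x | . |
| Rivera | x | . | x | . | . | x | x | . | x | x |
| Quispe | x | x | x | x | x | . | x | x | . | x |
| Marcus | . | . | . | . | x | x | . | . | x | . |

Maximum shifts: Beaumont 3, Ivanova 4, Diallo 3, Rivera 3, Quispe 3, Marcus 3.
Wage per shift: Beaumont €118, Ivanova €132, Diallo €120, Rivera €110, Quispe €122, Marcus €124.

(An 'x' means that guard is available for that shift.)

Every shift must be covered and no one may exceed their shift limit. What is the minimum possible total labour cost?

€1914

Sun morning can only be covered by Beaumont and Quispe, so that assignment is forced.
Sun evening can only be covered by Rivera and Quispe, so that assignment is forced.
Picking the cheapest available guard for each shift independently would cost €1856, but that ignores the shift limits.
An optimal schedule: Thu evening→Rivera+Ivanova, Fri morning→Diallo+Quispe, Fri afternoon→Rivera, Fri evening→Beaumont, Sat morning→Marcus, Sat afternoon→Marcus, Sat evening→Beaumont+Diallo, Sun morning→Beaumont+Quispe, Sun afternoon→Diallo+Marcus, Sun evening→Rivera+Quispe.
Total: 110 + 132 + 120 + 122 + 110 + 118 + 124 + 124 + 118 + 120 + 118 + 122 + 120 + 124 + 110 + 122 = €1914.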